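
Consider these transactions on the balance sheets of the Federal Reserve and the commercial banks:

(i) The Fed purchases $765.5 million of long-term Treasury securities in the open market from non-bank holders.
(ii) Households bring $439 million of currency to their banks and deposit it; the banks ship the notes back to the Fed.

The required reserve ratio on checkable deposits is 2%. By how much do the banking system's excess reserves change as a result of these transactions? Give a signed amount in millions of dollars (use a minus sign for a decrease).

+$1180.41 million

Asset purchase (from non-banks) $765.5 million: reserves +$765.5M, deposits +$765.5M.
Currency deposit $439 million: reserves +$439M, deposits +$439M.
Totals: Δreserves = +$1204.5M, Δdeposits = +$1204.5M.
Δrequired reserves = 2% × +$1204.5M = +$24.09M.
Δexcess reserves = Δreserves − Δrequired = +$1204.5M − (+$24.09M) = +$1180.41 million.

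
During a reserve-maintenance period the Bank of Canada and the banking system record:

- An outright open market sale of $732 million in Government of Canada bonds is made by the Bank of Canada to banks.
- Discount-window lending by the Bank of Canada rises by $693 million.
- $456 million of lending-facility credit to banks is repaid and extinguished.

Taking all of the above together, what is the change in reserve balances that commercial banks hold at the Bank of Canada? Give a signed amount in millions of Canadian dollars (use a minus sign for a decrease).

Bank of Canada balance sheet:
  Assets:      Securities −$732M, Loans to banks +$237M
  Liabilities: Bank reserves −$495M
Commercial banking system:
  Assets:      Reserves at CB −$495M, Securities +$732M
  Liabilities: Borrowings from CB +$237M
So the change in reserve balances that commercial banks hold at the Bank of Canada is -$495 million.

-$495 million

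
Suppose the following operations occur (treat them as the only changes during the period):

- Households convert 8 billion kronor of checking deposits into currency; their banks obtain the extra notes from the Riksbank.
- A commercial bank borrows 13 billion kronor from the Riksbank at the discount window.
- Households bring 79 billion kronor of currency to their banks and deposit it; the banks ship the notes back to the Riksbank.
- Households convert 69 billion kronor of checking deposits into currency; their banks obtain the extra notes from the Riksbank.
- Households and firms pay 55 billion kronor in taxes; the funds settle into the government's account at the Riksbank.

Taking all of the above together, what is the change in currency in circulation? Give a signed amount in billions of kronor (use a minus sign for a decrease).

Riksbank balance sheet:
  Assets:      Loans to banks +13B
  Liabilities: Bank reserves −40B, Currency in circulation −2B, Government deposits +55B
Commercial banking system:
  Assets:      Reserves at CB −40B
  Liabilities: Checkable deposits −53B, Borrowings from CB +13B
So the change in currency in circulation is -2 billion.

-2 billion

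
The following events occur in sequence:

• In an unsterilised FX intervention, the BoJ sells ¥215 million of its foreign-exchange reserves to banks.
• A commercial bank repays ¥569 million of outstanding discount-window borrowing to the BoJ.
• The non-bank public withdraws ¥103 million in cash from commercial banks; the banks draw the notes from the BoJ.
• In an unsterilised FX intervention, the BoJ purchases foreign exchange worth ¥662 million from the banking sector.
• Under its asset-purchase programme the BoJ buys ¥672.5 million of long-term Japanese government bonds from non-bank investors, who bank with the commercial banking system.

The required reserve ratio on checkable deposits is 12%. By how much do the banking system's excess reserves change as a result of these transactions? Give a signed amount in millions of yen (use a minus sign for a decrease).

+¥379.16 million

FX sale ¥215 million: reserves −¥215M, deposits 0.
Discount-window repayment ¥569 million: reserves −¥569M, deposits 0.
Currency withdrawal ¥103 million: reserves −¥103M, deposits −¥103M.
FX purchase ¥662 million: reserves +¥662M, deposits 0.
Asset purchase (from non-banks) ¥672.5 million: reserves +¥672.5M, deposits +¥672.5M.
Totals: Δreserves = +¥447.5M, Δdeposits = +¥569.5M.
Δrequired reserves = 12% × +¥569.5M = +¥68.34M.
Δexcess reserves = Δreserves − Δrequired = +¥447.5M − (+¥68.34M) = +¥379.16 million.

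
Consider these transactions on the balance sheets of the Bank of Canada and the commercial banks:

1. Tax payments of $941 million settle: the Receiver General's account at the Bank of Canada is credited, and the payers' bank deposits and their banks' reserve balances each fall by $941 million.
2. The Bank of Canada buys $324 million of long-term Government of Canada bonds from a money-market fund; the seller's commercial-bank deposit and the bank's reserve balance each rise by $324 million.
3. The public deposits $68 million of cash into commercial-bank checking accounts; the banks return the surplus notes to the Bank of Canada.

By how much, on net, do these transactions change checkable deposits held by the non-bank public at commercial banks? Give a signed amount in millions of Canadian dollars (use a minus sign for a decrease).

-$549 million

Government account inflow $941 million: non-bank counterparties' bank balances fall → −$941M.
Asset purchase (from non-banks) $324 million: non-bank counterparties' bank balances rise → +$324M.
Currency deposit $68 million: non-bank counterparties' bank balances rise → +$68M.
Net: −941 + 324 + 68 = -$549 million.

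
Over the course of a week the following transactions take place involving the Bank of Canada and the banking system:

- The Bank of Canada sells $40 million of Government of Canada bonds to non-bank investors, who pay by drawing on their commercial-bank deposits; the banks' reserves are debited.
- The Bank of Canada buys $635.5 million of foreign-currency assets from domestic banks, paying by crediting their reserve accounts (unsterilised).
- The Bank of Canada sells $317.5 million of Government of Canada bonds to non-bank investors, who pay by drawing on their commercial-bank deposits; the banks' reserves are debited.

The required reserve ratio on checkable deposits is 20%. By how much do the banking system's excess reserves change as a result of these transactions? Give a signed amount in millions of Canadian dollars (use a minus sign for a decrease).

Asset sale (to non-banks) $40 million: reserves −$40M, deposits −$40M.
FX purchase $635.5 million: reserves +$635.5M, deposits 0.
Asset sale (to non-banks) $317.5 million: reserves −$317.5M, deposits −$317.5M.
Totals: Δreserves = +$278M, Δdeposits = −$357.5M.
Δrequired reserves = 20% × −$357.5M = −$71.5M.
Δexcess reserves = Δreserves − Δrequired = +$278M − (−$71.5M) = +$349.5 million.

+$349.5 million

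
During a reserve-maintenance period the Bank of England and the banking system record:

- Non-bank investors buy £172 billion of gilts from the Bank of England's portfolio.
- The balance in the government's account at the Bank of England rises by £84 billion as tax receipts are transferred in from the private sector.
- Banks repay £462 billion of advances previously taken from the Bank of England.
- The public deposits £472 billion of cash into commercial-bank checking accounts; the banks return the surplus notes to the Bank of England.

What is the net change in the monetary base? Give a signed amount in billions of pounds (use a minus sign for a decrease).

Bank of England balance sheet:
  Assets:      Securities −£172B, Loans to banks −£462B
  Liabilities: Bank reserves −£246B, Currency in circulation −£472B, Government deposits +£84B
Commercial banking system:
  Assets:      Reserves at CB −£246B
  Liabilities: Checkable deposits +£216B, Borrowings from CB −£462B
Monetary base = currency + reserves: −£472B + (−£246B) = -£718 billion.

-£718 billion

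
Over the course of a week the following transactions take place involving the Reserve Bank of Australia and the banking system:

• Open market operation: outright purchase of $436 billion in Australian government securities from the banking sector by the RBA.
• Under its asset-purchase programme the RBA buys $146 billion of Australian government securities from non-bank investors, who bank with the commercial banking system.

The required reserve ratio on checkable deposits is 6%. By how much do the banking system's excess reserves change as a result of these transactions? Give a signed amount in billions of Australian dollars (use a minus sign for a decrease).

+$573.24 billion

OMO purchase (from banks) $436 billion: reserves +$436B, deposits 0.
Asset purchase (from non-banks) $146 billion: reserves +$146B, deposits +$146B.
Totals: Δreserves = +$582B, Δdeposits = +$146B.
Δrequired reserves = 6% × +$146B = +$8.76B.
Δexcess reserves = Δreserves − Δrequired = +$582B − (+$8.76B) = +$573.24 billion.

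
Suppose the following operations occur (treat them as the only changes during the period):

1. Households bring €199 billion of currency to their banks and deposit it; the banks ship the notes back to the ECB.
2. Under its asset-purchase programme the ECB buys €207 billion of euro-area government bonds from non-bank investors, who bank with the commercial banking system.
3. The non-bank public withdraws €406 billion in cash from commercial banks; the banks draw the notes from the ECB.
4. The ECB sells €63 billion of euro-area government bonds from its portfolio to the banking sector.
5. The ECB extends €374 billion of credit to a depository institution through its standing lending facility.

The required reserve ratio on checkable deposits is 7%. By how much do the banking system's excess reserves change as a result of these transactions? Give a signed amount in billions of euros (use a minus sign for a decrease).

+€311 billion

Currency deposit €199 billion: reserves +€199B, deposits +€199B.
Asset purchase (from non-banks) €207 billion: reserves +€207B, deposits +€207B.
Currency withdrawal €406 billion: reserves −€406B, deposits −€406B.
OMO sale (to banks) €63 billion: reserves −€63B, deposits 0.
Discount-window loan €374 billion: reserves +€374B, deposits 0.
Totals: Δreserves = +€311B, Δdeposits = 0.
Δrequired reserves = 7% × 0 = 0.
Δexcess reserves = Δreserves − Δrequired = +€311B − (0) = +€311 billion.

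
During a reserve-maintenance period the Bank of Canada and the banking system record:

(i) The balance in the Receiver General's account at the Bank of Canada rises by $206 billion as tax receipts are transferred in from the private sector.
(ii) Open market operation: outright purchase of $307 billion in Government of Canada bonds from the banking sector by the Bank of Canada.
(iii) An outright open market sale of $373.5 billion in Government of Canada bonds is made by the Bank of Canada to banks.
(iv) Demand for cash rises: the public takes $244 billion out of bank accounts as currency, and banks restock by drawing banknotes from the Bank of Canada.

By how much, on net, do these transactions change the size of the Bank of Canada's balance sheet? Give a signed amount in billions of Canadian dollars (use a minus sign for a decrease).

-$66.5 billion

Government account inflow $206 billion: only the composition of liabilities changes → 0.
OMO purchase (from banks) $307 billion: a Bank of Canada asset is acquired → +$307B.
OMO sale (to banks) $373.5 billion: a Bank of Canada asset is shed → −$373.5B.
Currency withdrawal $244 billion: only the composition of liabilities changes → 0.
Net: 0 + 307 − 373.5 + 0 = -$66.5 billion.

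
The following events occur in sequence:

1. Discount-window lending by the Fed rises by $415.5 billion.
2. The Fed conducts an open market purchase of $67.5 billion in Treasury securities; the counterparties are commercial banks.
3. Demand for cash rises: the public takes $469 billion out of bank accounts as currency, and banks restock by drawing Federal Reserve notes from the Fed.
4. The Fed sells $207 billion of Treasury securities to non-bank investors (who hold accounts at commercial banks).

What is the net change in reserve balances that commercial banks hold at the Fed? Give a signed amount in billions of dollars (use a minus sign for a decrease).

-$193 billion

Fed balance sheet:
  Assets:      Securities −$139.5B, Loans to banks +$415.5B
  Liabilities: Bank reserves −$193B, Currency in circulation +$469B
Commercial banking system:
  Assets:      Reserves at CB −$193B, Securities −$67.5B
  Liabilities: Checkable deposits −$676B, Borrowings from CB +$415.5B
So the change in reserve balances that commercial banks hold at the Fed is -$193 billion.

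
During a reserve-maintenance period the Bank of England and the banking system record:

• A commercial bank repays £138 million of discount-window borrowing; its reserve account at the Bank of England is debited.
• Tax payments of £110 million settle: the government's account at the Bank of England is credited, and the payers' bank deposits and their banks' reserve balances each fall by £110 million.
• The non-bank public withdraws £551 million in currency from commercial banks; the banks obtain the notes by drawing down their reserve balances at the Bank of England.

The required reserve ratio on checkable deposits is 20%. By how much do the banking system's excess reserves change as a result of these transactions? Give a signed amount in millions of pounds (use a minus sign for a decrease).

Discount-window repayment £138 million: reserves −£138M, deposits 0.
Government account inflow £110 million: reserves −£110M, deposits −£110M.
Currency withdrawal £551 million: reserves −£551M, deposits −£551M.
Totals: Δreserves = −£799M, Δdeposits = −£661M.
Δrequired reserves = 20% × −£661M = −£132.2M.
Δexcess reserves = Δreserves − Δrequired = −£799M − (−£132.2M) = -£666.8 million.

-£666.8 million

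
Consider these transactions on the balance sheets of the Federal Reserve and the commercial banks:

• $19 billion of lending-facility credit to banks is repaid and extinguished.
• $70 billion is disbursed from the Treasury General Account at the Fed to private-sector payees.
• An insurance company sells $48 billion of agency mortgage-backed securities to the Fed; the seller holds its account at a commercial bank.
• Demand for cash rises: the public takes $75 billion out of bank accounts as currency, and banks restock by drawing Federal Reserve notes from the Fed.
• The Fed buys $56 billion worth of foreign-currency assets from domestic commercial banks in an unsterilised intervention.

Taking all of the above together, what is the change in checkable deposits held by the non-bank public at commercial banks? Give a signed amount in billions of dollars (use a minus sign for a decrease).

Fed balance sheet:
  Assets:      Securities +$48B, Loans to banks −$19B, Foreign assets +$56B
  Liabilities: Bank reserves +$80B, Currency in circulation +$75B, Government deposits −$70B
Commercial banking system:
  Assets:      Reserves at CB +$80B, Foreign assets −$56B
  Liabilities: Checkable deposits +$43B, Borrowings from CB −$19B
So the change in checkable deposits held by the non-bank public at commercial banks is +$43 billion.

+$43 billion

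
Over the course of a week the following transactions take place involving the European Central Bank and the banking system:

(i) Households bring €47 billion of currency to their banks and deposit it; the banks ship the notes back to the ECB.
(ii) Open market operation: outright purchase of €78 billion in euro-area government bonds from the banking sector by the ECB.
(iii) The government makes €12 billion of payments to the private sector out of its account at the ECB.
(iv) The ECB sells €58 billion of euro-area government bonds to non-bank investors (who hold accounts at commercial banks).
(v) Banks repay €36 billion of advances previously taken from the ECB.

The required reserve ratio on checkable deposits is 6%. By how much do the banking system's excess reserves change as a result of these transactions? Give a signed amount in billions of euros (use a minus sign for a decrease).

+€42.94 billion

Currency deposit €47 billion: reserves +€47B, deposits +€47B.
OMO purchase (from banks) €78 billion: reserves +€78B, deposits 0.
Government spending €12 billion: reserves +€12B, deposits +€12B.
Asset sale (to non-banks) €58 billion: reserves −€58B, deposits −€58B.
Discount-window repayment €36 billion: reserves −€36B, deposits 0.
Totals: Δreserves = +€43B, Δdeposits = +€1B.
Δrequired reserves = 6% × +€1B = +€0.06B.
Δexcess reserves = Δreserves − Δrequired = +€43B − (+€0.06B) = +€42.94 billion.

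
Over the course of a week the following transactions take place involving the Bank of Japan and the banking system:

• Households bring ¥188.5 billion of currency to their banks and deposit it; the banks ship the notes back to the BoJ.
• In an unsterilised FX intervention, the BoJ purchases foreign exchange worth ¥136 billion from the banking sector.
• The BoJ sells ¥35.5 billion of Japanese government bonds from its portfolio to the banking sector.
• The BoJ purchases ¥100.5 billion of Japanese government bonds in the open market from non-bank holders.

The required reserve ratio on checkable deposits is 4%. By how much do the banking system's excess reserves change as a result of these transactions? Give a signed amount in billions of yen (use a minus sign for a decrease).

Currency deposit ¥188.5 billion: reserves +¥188.5B, deposits +¥188.5B.
FX purchase ¥136 billion: reserves +¥136B, deposits 0.
OMO sale (to banks) ¥35.5 billion: reserves −¥35.5B, deposits 0.
Asset purchase (from non-banks) ¥100.5 billion: reserves +¥100.5B, deposits +¥100.5B.
Totals: Δreserves = +¥389.5B, Δdeposits = +¥289B.
Δrequired reserves = 4% × +¥289B = +¥11.56B.
Δexcess reserves = Δreserves − Δrequired = +¥389.5B − (+¥11.56B) = +¥377.94 billion.

+¥377.94 billion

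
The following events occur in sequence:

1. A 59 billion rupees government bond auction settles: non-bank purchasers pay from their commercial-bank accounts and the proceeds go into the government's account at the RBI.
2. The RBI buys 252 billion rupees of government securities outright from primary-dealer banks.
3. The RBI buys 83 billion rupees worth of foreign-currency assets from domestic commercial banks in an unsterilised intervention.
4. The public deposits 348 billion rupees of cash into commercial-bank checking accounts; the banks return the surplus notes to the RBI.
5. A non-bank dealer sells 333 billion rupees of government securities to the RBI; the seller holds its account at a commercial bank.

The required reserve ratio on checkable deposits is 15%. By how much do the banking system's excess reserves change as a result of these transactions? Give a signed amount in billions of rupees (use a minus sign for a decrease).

+863.7 billion

Government account inflow 59 billion rupees: reserves −59B, deposits −59B.
OMO purchase (from banks) 252 billion rupees: reserves +252B, deposits 0.
FX purchase 83 billion rupees: reserves +83B, deposits 0.
Currency deposit 348 billion rupees: reserves +348B, deposits +348B.
Asset purchase (from non-banks) 333 billion rupees: reserves +333B, deposits +333B.
Totals: Δreserves = +957B, Δdeposits = +622B.
Δrequired reserves = 15% × +622B = +93.3B.
Δexcess reserves = Δreserves − Δrequired = +957B − (+93.3B) = +863.7 billion.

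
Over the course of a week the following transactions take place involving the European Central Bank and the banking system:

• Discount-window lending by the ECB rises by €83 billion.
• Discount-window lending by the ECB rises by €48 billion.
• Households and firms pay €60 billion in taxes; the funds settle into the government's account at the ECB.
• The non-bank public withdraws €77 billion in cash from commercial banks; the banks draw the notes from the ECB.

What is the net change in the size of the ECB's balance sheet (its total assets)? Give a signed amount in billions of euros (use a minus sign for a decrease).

+€131 billion

ECB balance sheet:
  Assets:      Loans to banks +€131B
  Liabilities: Bank reserves −€6B, Currency in circulation +€77B, Government deposits +€60B
Commercial banking system:
  Assets:      Reserves at CB −€6B
  Liabilities: Checkable deposits −€137B, Borrowings from CB +€131B
Change in total ECB assets = +€131 billion.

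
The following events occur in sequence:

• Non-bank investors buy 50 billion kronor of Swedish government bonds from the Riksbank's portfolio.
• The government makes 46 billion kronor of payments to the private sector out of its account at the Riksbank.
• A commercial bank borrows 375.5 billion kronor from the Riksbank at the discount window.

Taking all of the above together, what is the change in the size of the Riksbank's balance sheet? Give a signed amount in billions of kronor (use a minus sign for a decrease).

Riksbank balance sheet:
  Assets:      Securities −50B, Loans to banks +375.5B
  Liabilities: Bank reserves +371.5B, Government deposits −46B
Commercial banking system:
  Assets:      Reserves at CB +371.5B
  Liabilities: Checkable deposits −4B, Borrowings from CB +375.5B
Change in total Riksbank assets = +325.5 billion.

+325.5 billion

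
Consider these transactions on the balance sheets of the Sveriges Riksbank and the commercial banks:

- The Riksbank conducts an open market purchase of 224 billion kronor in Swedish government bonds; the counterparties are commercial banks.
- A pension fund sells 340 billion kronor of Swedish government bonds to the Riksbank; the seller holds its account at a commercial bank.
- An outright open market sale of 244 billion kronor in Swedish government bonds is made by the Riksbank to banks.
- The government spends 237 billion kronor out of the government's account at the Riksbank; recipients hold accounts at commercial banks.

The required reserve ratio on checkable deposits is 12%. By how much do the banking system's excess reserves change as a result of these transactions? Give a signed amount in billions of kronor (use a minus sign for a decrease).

OMO purchase (from banks) 224 billion kronor: reserves +224B, deposits 0.
Asset purchase (from non-banks) 340 billion kronor: reserves +340B, deposits +340B.
OMO sale (to banks) 244 billion kronor: reserves −244B, deposits 0.
Government spending 237 billion kronor: reserves +237B, deposits +237B.
Totals: Δreserves = +557B, Δdeposits = +577B.
Δrequired reserves = 12% × +577B = +69.24B.
Δexcess reserves = Δreserves − Δrequired = +557B − (+69.24B) = +487.76 billion.

+487.76 billion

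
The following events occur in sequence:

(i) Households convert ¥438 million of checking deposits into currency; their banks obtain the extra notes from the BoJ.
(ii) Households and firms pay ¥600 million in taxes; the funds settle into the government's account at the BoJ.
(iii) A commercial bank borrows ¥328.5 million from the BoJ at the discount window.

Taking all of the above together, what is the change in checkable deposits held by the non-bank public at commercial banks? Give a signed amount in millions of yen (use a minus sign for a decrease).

Currency withdrawal ¥438 million: non-bank counterparties' bank balances fall → −¥438M.
Government account inflow ¥600 million: non-bank counterparties' bank balances fall → −¥600M.
Discount-window loan ¥328.5 million: the counterparty is a bank, so public deposits are unchanged → 0.
Net: −438 − 600 + 0 = -¥1038 million.

-¥1038 million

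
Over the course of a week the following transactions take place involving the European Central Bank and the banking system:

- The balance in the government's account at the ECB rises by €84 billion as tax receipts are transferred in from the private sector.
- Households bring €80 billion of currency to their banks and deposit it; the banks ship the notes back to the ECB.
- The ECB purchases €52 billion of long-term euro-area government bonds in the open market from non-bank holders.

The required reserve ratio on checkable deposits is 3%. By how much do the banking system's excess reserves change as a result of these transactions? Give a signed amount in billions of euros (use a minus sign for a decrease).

Government account inflow €84 billion: reserves −€84B, deposits −€84B.
Currency deposit €80 billion: reserves +€80B, deposits +€80B.
Asset purchase (from non-banks) €52 billion: reserves +€52B, deposits +€52B.
Totals: Δreserves = +€48B, Δdeposits = +€48B.
Δrequired reserves = 3% × +€48B = +€1.44B.
Δexcess reserves = Δreserves − Δrequired = +€48B − (+€1.44B) = +€46.56 billion.

+€46.56 billion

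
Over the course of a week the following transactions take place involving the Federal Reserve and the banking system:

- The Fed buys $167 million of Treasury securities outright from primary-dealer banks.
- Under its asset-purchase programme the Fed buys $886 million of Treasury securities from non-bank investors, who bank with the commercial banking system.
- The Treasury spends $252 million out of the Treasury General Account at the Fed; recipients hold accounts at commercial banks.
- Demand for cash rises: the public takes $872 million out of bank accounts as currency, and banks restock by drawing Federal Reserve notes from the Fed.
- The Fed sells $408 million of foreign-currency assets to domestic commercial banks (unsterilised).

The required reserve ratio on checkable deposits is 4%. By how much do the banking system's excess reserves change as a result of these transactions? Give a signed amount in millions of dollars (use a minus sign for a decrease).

OMO purchase (from banks) $167 million: reserves +$167M, deposits 0.
Asset purchase (from non-banks) $886 million: reserves +$886M, deposits +$886M.
Government spending $252 million: reserves +$252M, deposits +$252M.
Currency withdrawal $872 million: reserves −$872M, deposits −$872M.
FX sale $408 million: reserves −$408M, deposits 0.
Totals: Δreserves = +$25M, Δdeposits = +$266M.
Δrequired reserves = 4% × +$266M = +$10.64M.
Δexcess reserves = Δreserves − Δrequired = +$25M − (+$10.64M) = +$14.36 million.

+$14.36 million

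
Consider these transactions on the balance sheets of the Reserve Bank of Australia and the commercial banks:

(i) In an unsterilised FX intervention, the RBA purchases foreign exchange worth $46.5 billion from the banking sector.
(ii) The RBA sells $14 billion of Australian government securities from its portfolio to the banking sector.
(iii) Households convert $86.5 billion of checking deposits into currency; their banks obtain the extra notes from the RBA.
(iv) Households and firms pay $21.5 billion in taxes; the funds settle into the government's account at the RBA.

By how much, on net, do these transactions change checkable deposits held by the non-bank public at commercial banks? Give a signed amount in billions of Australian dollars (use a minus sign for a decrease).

RBA balance sheet:
  Assets:      Securities −$14B, Foreign assets +$46.5B
  Liabilities: Bank reserves −$75.5B, Currency in circulation +$86.5B, Government deposits +$21.5B
Commercial banking system:
  Assets:      Reserves at CB −$75.5B, Securities +$14B, Foreign assets −$46.5B
  Liabilities: Checkable deposits −$108B
So the change in checkable deposits held by the non-bank public at commercial banks is -$108 billion.

-$108 billion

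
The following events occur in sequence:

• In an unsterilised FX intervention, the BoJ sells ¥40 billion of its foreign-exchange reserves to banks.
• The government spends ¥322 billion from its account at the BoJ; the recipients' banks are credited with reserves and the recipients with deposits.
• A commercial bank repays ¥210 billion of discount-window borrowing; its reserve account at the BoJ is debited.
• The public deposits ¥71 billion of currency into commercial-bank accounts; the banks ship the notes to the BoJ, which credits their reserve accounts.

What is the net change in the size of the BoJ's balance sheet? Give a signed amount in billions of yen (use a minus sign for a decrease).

FX sale ¥40 billion: a BoJ asset is shed → −¥40B.
Government spending ¥322 billion: only the composition of liabilities changes → 0.
Discount-window repayment ¥210 billion: a BoJ asset is shed → −¥210B.
Currency deposit ¥71 billion: only the composition of liabilities changes → 0.
Net: −40 + 0 − 210 + 0 = -¥250 billion.

-¥250 billion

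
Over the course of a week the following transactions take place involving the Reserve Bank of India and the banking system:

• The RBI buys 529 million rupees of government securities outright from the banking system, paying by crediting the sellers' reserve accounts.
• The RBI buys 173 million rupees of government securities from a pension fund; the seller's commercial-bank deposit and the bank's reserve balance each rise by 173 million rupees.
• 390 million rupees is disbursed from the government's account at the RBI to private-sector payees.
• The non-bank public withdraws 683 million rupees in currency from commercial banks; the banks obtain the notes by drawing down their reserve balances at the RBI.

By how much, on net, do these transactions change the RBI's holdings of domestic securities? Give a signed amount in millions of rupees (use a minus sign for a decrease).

OMO purchase (from banks) 529 million rupees: securities added to the RBI's portfolio → +529M.
Asset purchase (from non-banks) 173 million rupees: securities added to the RBI's portfolio → +173M.
Government spending 390 million rupees: the RBI's securities portfolio is untouched → 0.
Currency withdrawal 683 million rupees: the RBI's securities portfolio is untouched → 0.
Net: 529 + 173 + 0 + 0 = +702 million.

+702 million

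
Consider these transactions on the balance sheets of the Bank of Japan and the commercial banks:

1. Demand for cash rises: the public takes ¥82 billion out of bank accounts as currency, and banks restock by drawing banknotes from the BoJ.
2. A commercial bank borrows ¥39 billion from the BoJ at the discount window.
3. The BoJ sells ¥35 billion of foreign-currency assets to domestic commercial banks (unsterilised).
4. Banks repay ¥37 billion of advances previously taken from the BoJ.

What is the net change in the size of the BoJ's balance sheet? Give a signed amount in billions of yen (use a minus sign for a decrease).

Currency withdrawal ¥82 billion: only the composition of liabilities changes → 0.
Discount-window loan ¥39 billion: a BoJ asset is acquired → +¥39B.
FX sale ¥35 billion: a BoJ asset is shed → −¥35B.
Discount-window repayment ¥37 billion: a BoJ asset is shed → −¥37B.
Net: 0 + 39 − 35 − 37 = -¥33 billion.

-¥33 billion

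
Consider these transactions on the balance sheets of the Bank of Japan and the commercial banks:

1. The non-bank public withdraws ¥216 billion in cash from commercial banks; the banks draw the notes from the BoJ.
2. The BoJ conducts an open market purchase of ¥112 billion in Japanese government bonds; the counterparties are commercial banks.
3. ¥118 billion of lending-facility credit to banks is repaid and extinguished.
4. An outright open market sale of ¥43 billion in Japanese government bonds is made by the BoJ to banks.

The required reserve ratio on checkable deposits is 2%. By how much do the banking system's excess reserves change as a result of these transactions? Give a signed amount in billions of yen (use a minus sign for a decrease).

Currency withdrawal ¥216 billion: reserves −¥216B, deposits −¥216B.
OMO purchase (from banks) ¥112 billion: reserves +¥112B, deposits 0.
Discount-window repayment ¥118 billion: reserves −¥118B, deposits 0.
OMO sale (to banks) ¥43 billion: reserves −¥43B, deposits 0.
Totals: Δreserves = −¥265B, Δdeposits = −¥216B.
Δrequired reserves = 2% × −¥216B = −¥4.32B.
Δexcess reserves = Δreserves − Δrequired = −¥265B − (−¥4.32B) = -¥260.68 billion.

-¥260.68 billion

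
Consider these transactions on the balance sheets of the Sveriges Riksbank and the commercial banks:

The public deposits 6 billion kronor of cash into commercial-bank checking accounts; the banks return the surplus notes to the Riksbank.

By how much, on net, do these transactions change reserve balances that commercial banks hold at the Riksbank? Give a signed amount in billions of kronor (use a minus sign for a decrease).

Riksbank balance sheet:
  Assets:      no change
  Liabilities: Bank reserves +6B, Currency in circulation −6B
So the change in reserve balances that commercial banks hold at the Riksbank is +6 billion.

+6 billion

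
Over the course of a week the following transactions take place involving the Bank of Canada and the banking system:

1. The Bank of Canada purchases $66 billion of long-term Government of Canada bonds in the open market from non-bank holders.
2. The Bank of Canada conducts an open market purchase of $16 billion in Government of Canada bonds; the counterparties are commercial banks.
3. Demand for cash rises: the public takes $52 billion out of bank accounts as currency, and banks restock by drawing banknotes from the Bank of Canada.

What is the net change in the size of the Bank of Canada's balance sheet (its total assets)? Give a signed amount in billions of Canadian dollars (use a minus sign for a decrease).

+$82 billion

Bank of Canada balance sheet:
  Assets:      Securities +$82B
  Liabilities: Bank reserves +$30B, Currency in circulation +$52B
Commercial banking system:
  Assets:      Reserves at CB +$30B, Securities −$16B
  Liabilities: Checkable deposits +$14B
Change in total Bank of Canada assets = +$82 billion.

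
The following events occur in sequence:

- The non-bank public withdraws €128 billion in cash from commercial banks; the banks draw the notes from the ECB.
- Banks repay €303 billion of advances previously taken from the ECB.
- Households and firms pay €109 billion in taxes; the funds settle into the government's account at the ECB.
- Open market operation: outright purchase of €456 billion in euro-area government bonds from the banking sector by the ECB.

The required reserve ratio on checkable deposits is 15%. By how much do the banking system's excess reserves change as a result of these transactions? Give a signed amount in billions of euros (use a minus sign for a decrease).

-€48.45 billion

Currency withdrawal €128 billion: reserves −€128B, deposits −€128B.
Discount-window repayment €303 billion: reserves −€303B, deposits 0.
Government account inflow €109 billion: reserves −€109B, deposits −€109B.
OMO purchase (from banks) €456 billion: reserves +€456B, deposits 0.
Totals: Δreserves = −€84B, Δdeposits = −€237B.
Δrequired reserves = 15% × −€237B = −€35.55B.
Δexcess reserves = Δreserves − Δrequired = −€84B − (−€35.55B) = -€48.45 billion.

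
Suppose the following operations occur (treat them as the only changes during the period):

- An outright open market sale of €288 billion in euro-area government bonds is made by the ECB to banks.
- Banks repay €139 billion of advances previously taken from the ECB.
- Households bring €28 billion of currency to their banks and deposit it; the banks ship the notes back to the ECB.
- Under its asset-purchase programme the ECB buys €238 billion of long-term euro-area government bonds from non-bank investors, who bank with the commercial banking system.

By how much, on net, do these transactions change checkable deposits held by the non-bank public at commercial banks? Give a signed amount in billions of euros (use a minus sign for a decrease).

ECB balance sheet:
  Assets:      Securities −€50B, Loans to banks −€139B
  Liabilities: Bank reserves −€161B, Currency in circulation −€28B
Commercial banking system:
  Assets:      Reserves at CB −€161B, Securities +€288B
  Liabilities: Checkable deposits +€266B, Borrowings from CB −€139B
So the change in checkable deposits held by the non-bank public at commercial banks is +€266 billion.

+€266 billion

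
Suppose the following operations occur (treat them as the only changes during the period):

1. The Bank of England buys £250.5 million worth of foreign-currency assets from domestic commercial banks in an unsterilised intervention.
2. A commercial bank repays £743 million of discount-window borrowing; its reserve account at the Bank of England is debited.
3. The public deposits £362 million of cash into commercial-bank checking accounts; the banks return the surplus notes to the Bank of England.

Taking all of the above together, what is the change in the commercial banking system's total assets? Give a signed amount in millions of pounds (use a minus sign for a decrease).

FX purchase £250.5 million: just an asset swap on bank balance sheets → 0.
Discount-window repayment £743 million: bank balance sheets shrink → −£743M.
Currency deposit £362 million: bank balance sheets expand → +£362M.
Net: 0 − 743 + 362 = -£381 million.

-£381 million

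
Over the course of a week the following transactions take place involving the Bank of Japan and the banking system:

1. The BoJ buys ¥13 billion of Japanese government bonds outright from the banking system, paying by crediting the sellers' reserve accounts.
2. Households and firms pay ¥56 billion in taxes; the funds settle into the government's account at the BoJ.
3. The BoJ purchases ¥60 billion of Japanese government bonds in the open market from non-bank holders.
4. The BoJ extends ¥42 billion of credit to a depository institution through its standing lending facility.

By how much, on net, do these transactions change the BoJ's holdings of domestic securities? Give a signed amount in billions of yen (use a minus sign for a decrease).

+¥73 billion

OMO purchase (from banks) ¥13 billion: securities added to the BoJ's portfolio → +¥13B.
Government account inflow ¥56 billion: the BoJ's securities portfolio is untouched → 0.
Asset purchase (from non-banks) ¥60 billion: securities added to the BoJ's portfolio → +¥60B.
Discount-window loan ¥42 billion: the BoJ's securities portfolio is untouched → 0.
Net: 13 + 0 + 60 + 0 = +¥73 billion.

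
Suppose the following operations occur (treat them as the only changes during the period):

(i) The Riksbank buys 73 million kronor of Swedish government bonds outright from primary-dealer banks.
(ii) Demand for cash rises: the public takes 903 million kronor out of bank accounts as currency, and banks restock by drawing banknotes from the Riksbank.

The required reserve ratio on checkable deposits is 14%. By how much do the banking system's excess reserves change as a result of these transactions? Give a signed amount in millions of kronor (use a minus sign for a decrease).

-703.58 million

OMO purchase (from banks) 73 million kronor: reserves +73M, deposits 0.
Currency withdrawal 903 million kronor: reserves −903M, deposits −903M.
Totals: Δreserves = −830M, Δdeposits = −903M.
Δrequired reserves = 14% × −903M = −126.42M.
Δexcess reserves = Δreserves − Δrequired = −830M − (−126.42M) = -703.58 million.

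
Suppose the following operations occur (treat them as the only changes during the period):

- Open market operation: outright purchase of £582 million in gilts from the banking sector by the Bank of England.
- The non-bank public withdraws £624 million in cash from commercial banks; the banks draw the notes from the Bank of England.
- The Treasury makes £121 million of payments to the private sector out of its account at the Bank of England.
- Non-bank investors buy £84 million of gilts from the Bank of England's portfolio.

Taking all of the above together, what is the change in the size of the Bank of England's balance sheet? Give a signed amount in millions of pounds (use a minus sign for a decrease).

OMO purchase (from banks) £582 million: a Bank of England asset is acquired → +£582M.
Currency withdrawal £624 million: only the composition of liabilities changes → 0.
Government spending £121 million: only the composition of liabilities changes → 0.
Asset sale (to non-banks) £84 million: a Bank of England asset is shed → −£84M.
Net: 582 + 0 + 0 − 84 = +£498 million.

+£498 million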